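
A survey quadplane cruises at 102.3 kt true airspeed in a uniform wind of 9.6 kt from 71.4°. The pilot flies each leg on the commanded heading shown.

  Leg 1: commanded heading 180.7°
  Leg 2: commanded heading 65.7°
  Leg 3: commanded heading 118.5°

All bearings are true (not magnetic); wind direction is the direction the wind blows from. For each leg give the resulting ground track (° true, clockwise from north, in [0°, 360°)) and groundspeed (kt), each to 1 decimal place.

Leg 1: track=185.6°, groundspeed=105.9 kt
Leg 2: track=65.1°, groundspeed=92.8 kt
Leg 3: track=122.7°, groundspeed=96.0 kt

Leg 1: heading 180.7°; drift +4.9° → track 185.6°, groundspeed 105.9 kt
Leg 2: heading 65.7°; drift -0.6° → track 65.1°, groundspeed 92.8 kt
Leg 3: heading 118.5°; drift +4.2° → track 122.7°, groundspeed 96.0 kt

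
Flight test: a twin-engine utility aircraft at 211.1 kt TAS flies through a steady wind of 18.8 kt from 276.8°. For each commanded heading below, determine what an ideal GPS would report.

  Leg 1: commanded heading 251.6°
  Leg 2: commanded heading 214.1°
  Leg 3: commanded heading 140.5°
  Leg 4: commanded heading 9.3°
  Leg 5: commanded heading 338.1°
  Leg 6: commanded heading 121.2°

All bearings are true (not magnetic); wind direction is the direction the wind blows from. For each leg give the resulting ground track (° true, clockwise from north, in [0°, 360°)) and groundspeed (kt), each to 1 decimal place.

Leg 1: heading 251.6°; drift -2.4° → track 249.2°, groundspeed 194.3 kt
Leg 2: heading 214.1°; drift -4.7° → track 209.4°, groundspeed 203.2 kt
Leg 3: heading 140.5°; drift -3.3° → track 137.2°, groundspeed 225.1 kt
Leg 4: heading 9.3°; drift +5.1° → track 14.4°, groundspeed 212.8 kt
Leg 5: heading 338.1°; drift +4.7° → track 342.8°, groundspeed 202.7 kt
Leg 6: heading 121.2°; drift -1.9° → track 119.3°, groundspeed 228.4 kt

Leg 1: track=249.2°, groundspeed=194.3 kt
Leg 2: track=209.4°, groundspeed=203.2 kt
Leg 3: track=137.2°, groundspeed=225.1 kt
Leg 4: track=14.4°, groundspeed=212.8 kt
Leg 5: track=342.8°, groundspeed=202.7 kt
Leg 6: track=119.3°, groundspeed=228.4 kt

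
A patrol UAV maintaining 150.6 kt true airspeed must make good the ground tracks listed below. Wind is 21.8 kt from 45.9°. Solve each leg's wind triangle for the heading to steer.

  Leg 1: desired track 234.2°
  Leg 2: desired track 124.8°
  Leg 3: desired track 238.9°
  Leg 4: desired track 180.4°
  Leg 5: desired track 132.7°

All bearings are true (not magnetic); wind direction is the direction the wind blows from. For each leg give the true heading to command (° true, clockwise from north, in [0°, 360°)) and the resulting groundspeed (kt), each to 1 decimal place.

Leg 1: heading=235.4°, groundspeed=172.1 kt
Leg 2: heading=116.6°, groundspeed=144.9 kt
Leg 3: heading=240.8°, groundspeed=171.8 kt
Leg 4: heading=174.5°, groundspeed=165.1 kt
Leg 5: heading=124.4°, groundspeed=147.8 kt

Leg 1: desired track 234.2°; wind correction +1.2° → command heading 235.4°, groundspeed 172.1 kt
Leg 2: desired track 124.8°; wind correction -8.2° → command heading 116.6°, groundspeed 144.9 kt
Leg 3: desired track 238.9°; wind correction +1.9° → command heading 240.8°, groundspeed 171.8 kt
Leg 4: desired track 180.4°; wind correction -5.9° → command heading 174.5°, groundspeed 165.1 kt
Leg 5: desired track 132.7°; wind correction -8.3° → command heading 124.4°, groundspeed 147.8 kt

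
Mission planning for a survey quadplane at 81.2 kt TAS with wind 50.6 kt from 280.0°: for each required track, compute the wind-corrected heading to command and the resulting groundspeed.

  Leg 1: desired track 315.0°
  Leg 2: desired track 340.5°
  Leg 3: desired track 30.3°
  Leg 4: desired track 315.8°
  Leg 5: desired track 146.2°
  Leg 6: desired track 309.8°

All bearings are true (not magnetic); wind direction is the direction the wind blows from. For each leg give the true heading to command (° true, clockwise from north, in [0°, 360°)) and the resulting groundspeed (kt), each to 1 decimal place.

Leg 1: heading=294.1°, groundspeed=34.4 kt
Leg 2: heading=307.7°, groundspeed=43.3 kt
Leg 3: heading=354.5°, groundspeed=83.4 kt
Leg 4: heading=294.4°, groundspeed=34.6 kt
Leg 5: heading=172.9°, groundspeed=107.5 kt
Leg 6: heading=291.8°, groundspeed=33.3 kt

Leg 1: desired track 315.0°; wind correction -20.9° → command heading 294.1°, groundspeed 34.4 kt
Leg 2: desired track 340.5°; wind correction -32.8° → command heading 307.7°, groundspeed 43.3 kt
Leg 3: desired track 30.3°; wind correction -35.8° → command heading 354.5°, groundspeed 83.4 kt
Leg 4: desired track 315.8°; wind correction -21.4° → command heading 294.4°, groundspeed 34.6 kt
Leg 5: desired track 146.2°; wind correction +26.7° → command heading 172.9°, groundspeed 107.5 kt
Leg 6: desired track 309.8°; wind correction -18.0° → command heading 291.8°, groundspeed 33.3 kt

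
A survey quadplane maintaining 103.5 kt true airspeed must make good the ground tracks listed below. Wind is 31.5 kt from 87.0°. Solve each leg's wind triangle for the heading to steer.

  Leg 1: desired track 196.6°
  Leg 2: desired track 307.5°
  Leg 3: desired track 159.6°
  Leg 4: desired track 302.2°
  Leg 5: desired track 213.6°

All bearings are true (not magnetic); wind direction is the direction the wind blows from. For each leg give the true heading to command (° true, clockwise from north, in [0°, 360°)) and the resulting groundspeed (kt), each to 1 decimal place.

Leg 1: heading=179.9°, groundspeed=109.7 kt
Leg 2: heading=318.9°, groundspeed=125.4 kt
Leg 3: heading=142.7°, groundspeed=89.6 kt
Leg 4: heading=312.3°, groundspeed=127.6 kt
Leg 5: heading=199.5°, groundspeed=119.1 kt

Leg 1: desired track 196.6°; wind correction -16.7° → command heading 179.9°, groundspeed 109.7 kt
Leg 2: desired track 307.5°; wind correction +11.4° → command heading 318.9°, groundspeed 125.4 kt
Leg 3: desired track 159.6°; wind correction -16.9° → command heading 142.7°, groundspeed 89.6 kt
Leg 4: desired track 302.2°; wind correction +10.1° → command heading 312.3°, groundspeed 127.6 kt
Leg 5: desired track 213.6°; wind correction -14.1° → command heading 199.5°, groundspeed 119.1 kt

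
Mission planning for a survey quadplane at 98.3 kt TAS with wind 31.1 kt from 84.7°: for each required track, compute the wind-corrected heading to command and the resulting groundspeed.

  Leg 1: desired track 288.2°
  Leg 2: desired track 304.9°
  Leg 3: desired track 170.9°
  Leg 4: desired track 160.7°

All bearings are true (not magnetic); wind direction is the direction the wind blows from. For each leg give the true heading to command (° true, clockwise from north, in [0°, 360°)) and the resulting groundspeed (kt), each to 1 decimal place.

Leg 1: heading=295.4°, groundspeed=126.0 kt
Leg 2: heading=316.7°, groundspeed=120.0 kt
Leg 3: heading=152.5°, groundspeed=91.2 kt
Leg 4: heading=142.8°, groundspeed=86.0 kt

Leg 1: desired track 288.2°; wind correction +7.2° → command heading 295.4°, groundspeed 126.0 kt
Leg 2: desired track 304.9°; wind correction +11.8° → command heading 316.7°, groundspeed 120.0 kt
Leg 3: desired track 170.9°; wind correction -18.4° → command heading 152.5°, groundspeed 91.2 kt
Leg 4: desired track 160.7°; wind correction -17.9° → command heading 142.8°, groundspeed 86.0 kt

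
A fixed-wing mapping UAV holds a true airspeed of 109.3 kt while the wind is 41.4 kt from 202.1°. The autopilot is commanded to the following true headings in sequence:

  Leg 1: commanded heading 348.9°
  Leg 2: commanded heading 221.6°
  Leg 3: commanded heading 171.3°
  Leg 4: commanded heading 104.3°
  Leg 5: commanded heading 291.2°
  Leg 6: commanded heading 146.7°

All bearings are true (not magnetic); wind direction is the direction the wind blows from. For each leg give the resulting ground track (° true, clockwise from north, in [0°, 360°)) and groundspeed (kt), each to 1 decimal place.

Leg 1: track=357.8°, groundspeed=145.7 kt
Leg 2: track=232.7°, groundspeed=71.6 kt
Leg 3: track=155.3°, groundspeed=76.7 kt
Leg 4: track=84.7°, groundspeed=122.0 kt
Leg 5: track=312.1°, groundspeed=116.3 kt
Leg 6: track=125.0°, groundspeed=92.3 kt

Leg 1: heading 348.9°; drift +8.9° → track 357.8°, groundspeed 145.7 kt
Leg 2: heading 221.6°; drift +11.1° → track 232.7°, groundspeed 71.6 kt
Leg 3: heading 171.3°; drift -16.0° → track 155.3°, groundspeed 76.7 kt
Leg 4: heading 104.3°; drift -19.6° → track 84.7°, groundspeed 122.0 kt
Leg 5: heading 291.2°; drift +20.9° → track 312.1°, groundspeed 116.3 kt
Leg 6: heading 146.7°; drift -21.7° → track 125.0°, groundspeed 92.3 kt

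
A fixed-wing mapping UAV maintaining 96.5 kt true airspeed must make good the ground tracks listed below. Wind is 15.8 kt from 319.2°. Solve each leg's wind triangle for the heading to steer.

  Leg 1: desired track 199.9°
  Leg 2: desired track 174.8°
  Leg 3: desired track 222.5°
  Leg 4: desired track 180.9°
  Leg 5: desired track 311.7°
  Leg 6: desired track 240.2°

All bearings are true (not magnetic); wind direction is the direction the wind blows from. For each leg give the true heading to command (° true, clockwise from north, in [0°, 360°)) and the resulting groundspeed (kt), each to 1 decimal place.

Leg 1: heading=208.1°, groundspeed=103.2 kt
Leg 2: heading=180.3°, groundspeed=108.9 kt
Leg 3: heading=231.9°, groundspeed=97.1 kt
Leg 4: heading=187.2°, groundspeed=107.7 kt
Leg 5: heading=312.9°, groundspeed=80.8 kt
Leg 6: heading=249.4°, groundspeed=92.2 kt

Leg 1: desired track 199.9°; wind correction +8.2° → command heading 208.1°, groundspeed 103.2 kt
Leg 2: desired track 174.8°; wind correction +5.5° → command heading 180.3°, groundspeed 108.9 kt
Leg 3: desired track 222.5°; wind correction +9.4° → command heading 231.9°, groundspeed 97.1 kt
Leg 4: desired track 180.9°; wind correction +6.3° → command heading 187.2°, groundspeed 107.7 kt
Leg 5: desired track 311.7°; wind correction +1.2° → command heading 312.9°, groundspeed 80.8 kt
Leg 6: desired track 240.2°; wind correction +9.2° → command heading 249.4°, groundspeed 92.2 kt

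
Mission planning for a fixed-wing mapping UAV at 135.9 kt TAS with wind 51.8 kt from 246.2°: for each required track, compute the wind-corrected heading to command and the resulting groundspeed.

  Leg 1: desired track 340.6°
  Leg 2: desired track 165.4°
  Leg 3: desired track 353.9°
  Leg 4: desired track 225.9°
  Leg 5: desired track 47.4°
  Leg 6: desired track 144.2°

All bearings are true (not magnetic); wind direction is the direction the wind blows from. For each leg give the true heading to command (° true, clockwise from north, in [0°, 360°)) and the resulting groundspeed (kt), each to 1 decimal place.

Leg 1: desired track 340.6°; wind correction -22.3° → command heading 318.3°, groundspeed 129.7 kt
Leg 2: desired track 165.4°; wind correction +22.1° → command heading 187.5°, groundspeed 117.6 kt
Leg 3: desired track 353.9°; wind correction -21.3° → command heading 332.6°, groundspeed 142.4 kt
Leg 4: desired track 225.9°; wind correction +7.6° → command heading 233.5°, groundspeed 86.1 kt
Leg 5: desired track 47.4°; wind correction -7.1° → command heading 40.3°, groundspeed 183.9 kt
Leg 6: desired track 144.2°; wind correction +21.9° → command heading 166.1°, groundspeed 136.9 kt

Leg 1: heading=318.3°, groundspeed=129.7 kt
Leg 2: heading=187.5°, groundspeed=117.6 kt
Leg 3: heading=332.6°, groundspeed=142.4 kt
Leg 4: heading=233.5°, groundspeed=86.1 kt
Leg 5: heading=40.3°, groundspeed=183.9 kt
Leg 6: heading=166.1°, groundspeed=136.9 kt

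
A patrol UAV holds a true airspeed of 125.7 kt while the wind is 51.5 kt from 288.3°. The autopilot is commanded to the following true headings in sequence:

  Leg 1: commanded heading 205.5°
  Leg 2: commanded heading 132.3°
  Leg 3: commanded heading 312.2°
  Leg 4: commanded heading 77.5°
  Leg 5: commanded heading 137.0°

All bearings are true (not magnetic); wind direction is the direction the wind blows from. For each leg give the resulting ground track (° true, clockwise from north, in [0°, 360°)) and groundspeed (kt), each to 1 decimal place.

Leg 1: track=182.3°, groundspeed=129.7 kt
Leg 2: track=125.4°, groundspeed=174.0 kt
Leg 3: track=327.1°, groundspeed=81.3 kt
Leg 4: track=86.3°, groundspeed=172.0 kt
Leg 5: track=128.8°, groundspeed=172.7 kt

Leg 1: heading 205.5°; drift -23.2° → track 182.3°, groundspeed 129.7 kt
Leg 2: heading 132.3°; drift -6.9° → track 125.4°, groundspeed 174.0 kt
Leg 3: heading 312.2°; drift +14.9° → track 327.1°, groundspeed 81.3 kt
Leg 4: heading 77.5°; drift +8.8° → track 86.3°, groundspeed 172.0 kt
Leg 5: heading 137.0°; drift -8.2° → track 128.8°, groundspeed 172.7 kt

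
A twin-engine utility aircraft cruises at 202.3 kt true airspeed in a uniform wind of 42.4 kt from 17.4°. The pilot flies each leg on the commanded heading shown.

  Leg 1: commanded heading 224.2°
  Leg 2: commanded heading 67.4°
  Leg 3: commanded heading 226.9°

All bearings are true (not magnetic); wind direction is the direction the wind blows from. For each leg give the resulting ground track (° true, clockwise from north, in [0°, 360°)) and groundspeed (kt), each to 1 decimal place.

Leg 1: track=219.6°, groundspeed=240.9 kt
Leg 2: track=77.9°, groundspeed=178.0 kt
Leg 3: track=221.9°, groundspeed=240.1 kt

Leg 1: heading 224.2°; drift -4.6° → track 219.6°, groundspeed 240.9 kt
Leg 2: heading 67.4°; drift +10.5° → track 77.9°, groundspeed 178.0 kt
Leg 3: heading 226.9°; drift -5.0° → track 221.9°, groundspeed 240.1 kt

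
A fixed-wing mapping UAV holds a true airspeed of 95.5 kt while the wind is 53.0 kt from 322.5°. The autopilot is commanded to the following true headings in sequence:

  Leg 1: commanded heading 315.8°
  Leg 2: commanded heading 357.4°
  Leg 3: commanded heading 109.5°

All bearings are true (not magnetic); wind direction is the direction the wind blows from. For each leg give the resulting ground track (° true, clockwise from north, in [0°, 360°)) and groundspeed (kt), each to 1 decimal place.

Leg 1: track=307.6°, groundspeed=43.3 kt
Leg 2: track=27.6°, groundspeed=60.2 kt
Leg 3: track=121.2°, groundspeed=142.9 kt

Leg 1: heading 315.8°; drift -8.2° → track 307.6°, groundspeed 43.3 kt
Leg 2: heading 357.4°; drift +30.2° → track 27.6°, groundspeed 60.2 kt
Leg 3: heading 109.5°; drift +11.7° → track 121.2°, groundspeed 142.9 kt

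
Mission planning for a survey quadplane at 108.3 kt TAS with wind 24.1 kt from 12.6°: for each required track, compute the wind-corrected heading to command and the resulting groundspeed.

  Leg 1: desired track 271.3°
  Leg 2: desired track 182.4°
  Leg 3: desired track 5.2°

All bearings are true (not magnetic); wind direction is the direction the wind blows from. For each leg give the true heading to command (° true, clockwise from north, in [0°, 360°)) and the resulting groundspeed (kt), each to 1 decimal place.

Leg 1: heading=283.9°, groundspeed=110.4 kt
Leg 2: heading=180.1°, groundspeed=131.9 kt
Leg 3: heading=6.8°, groundspeed=84.4 kt

Leg 1: desired track 271.3°; wind correction +12.6° → command heading 283.9°, groundspeed 110.4 kt
Leg 2: desired track 182.4°; wind correction -2.3° → command heading 180.1°, groundspeed 131.9 kt
Leg 3: desired track 5.2°; wind correction +1.6° → command heading 6.8°, groundspeed 84.4 kt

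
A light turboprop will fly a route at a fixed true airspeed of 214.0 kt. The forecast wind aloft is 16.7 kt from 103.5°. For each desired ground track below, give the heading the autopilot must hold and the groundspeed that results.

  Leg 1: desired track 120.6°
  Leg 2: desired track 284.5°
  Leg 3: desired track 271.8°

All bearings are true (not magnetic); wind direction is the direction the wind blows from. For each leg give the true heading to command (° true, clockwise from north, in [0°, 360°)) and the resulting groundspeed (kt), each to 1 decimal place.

Leg 1: desired track 120.6°; wind correction -1.3° → command heading 119.3°, groundspeed 198.0 kt
Leg 2: desired track 284.5°; wind correction +0.1° → command heading 284.6°, groundspeed 230.7 kt
Leg 3: desired track 271.8°; wind correction -0.9° → command heading 270.9°, groundspeed 230.3 kt

Leg 1: heading=119.3°, groundspeed=198.0 kt
Leg 2: heading=284.6°, groundspeed=230.7 kt
Leg 3: heading=270.9°, groundspeed=230.3 kt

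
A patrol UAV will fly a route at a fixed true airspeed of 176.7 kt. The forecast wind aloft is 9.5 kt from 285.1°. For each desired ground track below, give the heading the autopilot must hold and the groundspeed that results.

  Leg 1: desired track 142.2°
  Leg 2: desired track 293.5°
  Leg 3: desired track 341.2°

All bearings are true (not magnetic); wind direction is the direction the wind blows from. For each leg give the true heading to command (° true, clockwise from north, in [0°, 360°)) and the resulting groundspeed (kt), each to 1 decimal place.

Leg 1: heading=144.1°, groundspeed=184.2 kt
Leg 2: heading=293.0°, groundspeed=167.3 kt
Leg 3: heading=338.6°, groundspeed=171.2 kt

Leg 1: desired track 142.2°; wind correction +1.9° → command heading 144.1°, groundspeed 184.2 kt
Leg 2: desired track 293.5°; wind correction -0.5° → command heading 293.0°, groundspeed 167.3 kt
Leg 3: desired track 341.2°; wind correction -2.6° → command heading 338.6°, groundspeed 171.2 kt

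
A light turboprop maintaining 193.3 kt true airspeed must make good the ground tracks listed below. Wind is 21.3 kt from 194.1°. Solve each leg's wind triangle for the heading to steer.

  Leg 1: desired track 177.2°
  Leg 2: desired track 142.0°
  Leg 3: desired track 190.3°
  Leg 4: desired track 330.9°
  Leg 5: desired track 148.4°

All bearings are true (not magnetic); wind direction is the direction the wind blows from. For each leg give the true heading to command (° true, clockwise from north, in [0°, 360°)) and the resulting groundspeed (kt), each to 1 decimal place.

Leg 1: desired track 177.2°; wind correction +1.8° → command heading 179.0°, groundspeed 172.8 kt
Leg 2: desired track 142.0°; wind correction +5.0° → command heading 147.0°, groundspeed 179.5 kt
Leg 3: desired track 190.3°; wind correction +0.4° → command heading 190.7°, groundspeed 172.0 kt
Leg 4: desired track 330.9°; wind correction -4.3° → command heading 326.6°, groundspeed 208.3 kt
Leg 5: desired track 148.4°; wind correction +4.5° → command heading 152.9°, groundspeed 177.8 kt

Leg 1: heading=179.0°, groundspeed=172.8 kt
Leg 2: heading=147.0°, groundspeed=179.5 kt
Leg 3: heading=190.7°, groundspeed=172.0 kt
Leg 4: heading=326.6°, groundspeed=208.3 kt
Leg 5: heading=152.9°, groundspeed=177.8 kt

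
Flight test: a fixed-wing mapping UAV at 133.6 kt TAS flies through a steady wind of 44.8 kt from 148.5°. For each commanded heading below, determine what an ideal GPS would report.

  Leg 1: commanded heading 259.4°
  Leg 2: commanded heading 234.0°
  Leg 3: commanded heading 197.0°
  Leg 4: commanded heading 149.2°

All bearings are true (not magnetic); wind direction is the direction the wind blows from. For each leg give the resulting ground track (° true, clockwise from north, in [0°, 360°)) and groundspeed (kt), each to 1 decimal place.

Leg 1: track=275.0°, groundspeed=155.3 kt
Leg 2: track=252.9°, groundspeed=137.5 kt
Leg 3: track=214.9°, groundspeed=109.2 kt
Leg 4: track=149.6°, groundspeed=88.8 kt

Leg 1: heading 259.4°; drift +15.6° → track 275.0°, groundspeed 155.3 kt
Leg 2: heading 234.0°; drift +18.9° → track 252.9°, groundspeed 137.5 kt
Leg 3: heading 197.0°; drift +17.9° → track 214.9°, groundspeed 109.2 kt
Leg 4: heading 149.2°; drift +0.4° → track 149.6°, groundspeed 88.8 kt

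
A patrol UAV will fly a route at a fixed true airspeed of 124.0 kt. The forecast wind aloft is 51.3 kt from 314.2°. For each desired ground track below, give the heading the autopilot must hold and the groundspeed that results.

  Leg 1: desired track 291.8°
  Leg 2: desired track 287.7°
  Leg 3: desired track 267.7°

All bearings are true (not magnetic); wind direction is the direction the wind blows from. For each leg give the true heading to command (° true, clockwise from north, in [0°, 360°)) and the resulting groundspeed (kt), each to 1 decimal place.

Leg 1: heading=300.9°, groundspeed=75.0 kt
Leg 2: heading=298.3°, groundspeed=76.0 kt
Leg 3: heading=285.2°, groundspeed=83.0 kt

Leg 1: desired track 291.8°; wind correction +9.1° → command heading 300.9°, groundspeed 75.0 kt
Leg 2: desired track 287.7°; wind correction +10.6° → command heading 298.3°, groundspeed 76.0 kt
Leg 3: desired track 267.7°; wind correction +17.5° → command heading 285.2°, groundspeed 83.0 kt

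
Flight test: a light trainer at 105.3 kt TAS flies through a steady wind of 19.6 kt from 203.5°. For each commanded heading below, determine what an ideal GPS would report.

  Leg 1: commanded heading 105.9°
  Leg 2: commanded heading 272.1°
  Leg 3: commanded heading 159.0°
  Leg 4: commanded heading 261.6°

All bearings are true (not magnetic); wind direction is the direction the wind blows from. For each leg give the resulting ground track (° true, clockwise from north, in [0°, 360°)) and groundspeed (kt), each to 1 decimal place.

Leg 1: track=95.7°, groundspeed=109.6 kt
Leg 2: track=282.6°, groundspeed=99.8 kt
Leg 3: track=150.4°, groundspeed=92.3 kt
Leg 4: track=271.5°, groundspeed=96.4 kt

Leg 1: heading 105.9°; drift -10.2° → track 95.7°, groundspeed 109.6 kt
Leg 2: heading 272.1°; drift +10.5° → track 282.6°, groundspeed 99.8 kt
Leg 3: heading 159.0°; drift -8.6° → track 150.4°, groundspeed 92.3 kt
Leg 4: heading 261.6°; drift +9.9° → track 271.5°, groundspeed 96.4 kt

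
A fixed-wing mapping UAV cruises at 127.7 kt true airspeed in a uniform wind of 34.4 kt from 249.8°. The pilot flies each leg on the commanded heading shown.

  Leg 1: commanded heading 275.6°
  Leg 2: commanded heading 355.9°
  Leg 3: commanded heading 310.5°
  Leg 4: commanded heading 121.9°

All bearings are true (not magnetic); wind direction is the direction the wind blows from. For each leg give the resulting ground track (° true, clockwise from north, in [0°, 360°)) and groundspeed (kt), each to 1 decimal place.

Leg 1: track=284.4°, groundspeed=97.9 kt
Leg 2: track=9.4°, groundspeed=141.2 kt
Leg 3: track=325.6°, groundspeed=114.9 kt
Leg 4: track=111.6°, groundspeed=151.3 kt

Leg 1: heading 275.6°; drift +8.8° → track 284.4°, groundspeed 97.9 kt
Leg 2: heading 355.9°; drift +13.5° → track 9.4°, groundspeed 141.2 kt
Leg 3: heading 310.5°; drift +15.1° → track 325.6°, groundspeed 114.9 kt
Leg 4: heading 121.9°; drift -10.3° → track 111.6°, groundspeed 151.3 kt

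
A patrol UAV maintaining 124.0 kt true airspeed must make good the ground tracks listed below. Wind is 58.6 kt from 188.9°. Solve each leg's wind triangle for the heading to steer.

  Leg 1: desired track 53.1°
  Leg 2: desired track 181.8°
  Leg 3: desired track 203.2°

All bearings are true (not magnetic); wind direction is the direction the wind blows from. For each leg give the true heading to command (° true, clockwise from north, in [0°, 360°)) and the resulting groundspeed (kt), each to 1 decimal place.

Leg 1: desired track 53.1°; wind correction +19.2° → command heading 72.3°, groundspeed 159.1 kt
Leg 2: desired track 181.8°; wind correction +3.3° → command heading 185.1°, groundspeed 65.6 kt
Leg 3: desired track 203.2°; wind correction -6.7° → command heading 196.5°, groundspeed 66.4 kt

Leg 1: heading=72.3°, groundspeed=159.1 kt
Leg 2: heading=185.1°, groundspeed=65.6 kt
Leg 3: heading=196.5°, groundspeed=66.4 kt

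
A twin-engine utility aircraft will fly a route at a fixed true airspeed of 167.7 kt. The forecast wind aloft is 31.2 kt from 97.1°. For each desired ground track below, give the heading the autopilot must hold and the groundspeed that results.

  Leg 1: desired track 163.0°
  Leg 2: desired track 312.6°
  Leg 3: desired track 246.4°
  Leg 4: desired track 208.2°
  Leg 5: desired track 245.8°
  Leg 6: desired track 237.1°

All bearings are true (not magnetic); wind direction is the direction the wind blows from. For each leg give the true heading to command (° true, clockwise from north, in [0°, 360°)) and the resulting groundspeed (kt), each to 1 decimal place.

Leg 1: desired track 163.0°; wind correction -9.8° → command heading 153.2°, groundspeed 152.5 kt
Leg 2: desired track 312.6°; wind correction +6.2° → command heading 318.8°, groundspeed 192.1 kt
Leg 3: desired track 246.4°; wind correction -5.5° → command heading 240.9°, groundspeed 193.8 kt
Leg 4: desired track 208.2°; wind correction -10.0° → command heading 198.2°, groundspeed 176.4 kt
Leg 5: desired track 245.8°; wind correction -5.5° → command heading 240.3°, groundspeed 193.6 kt
Leg 6: desired track 237.1°; wind correction -6.9° → command heading 230.2°, groundspeed 190.4 kt

Leg 1: heading=153.2°, groundspeed=152.5 kt
Leg 2: heading=318.8°, groundspeed=192.1 kt
Leg 3: heading=240.9°, groundspeed=193.8 kt
Leg 4: heading=198.2°, groundspeed=176.4 kt
Leg 5: heading=240.3°, groundspeed=193.6 kt
Leg 6: heading=230.2°, groundspeed=190.4 kt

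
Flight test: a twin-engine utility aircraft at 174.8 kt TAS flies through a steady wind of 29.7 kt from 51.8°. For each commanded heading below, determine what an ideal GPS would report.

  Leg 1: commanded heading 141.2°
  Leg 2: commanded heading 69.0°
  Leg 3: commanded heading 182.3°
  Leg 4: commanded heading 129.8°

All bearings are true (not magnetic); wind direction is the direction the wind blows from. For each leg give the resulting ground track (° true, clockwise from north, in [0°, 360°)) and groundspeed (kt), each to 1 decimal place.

Leg 1: heading 141.2°; drift +9.7° → track 150.9°, groundspeed 177.0 kt
Leg 2: heading 69.0°; drift +3.4° → track 72.4°, groundspeed 146.7 kt
Leg 3: heading 182.3°; drift +6.6° → track 188.9°, groundspeed 195.4 kt
Leg 4: heading 129.8°; drift +9.8° → track 139.6°, groundspeed 171.1 kt

Leg 1: track=150.9°, groundspeed=177.0 kt
Leg 2: track=72.4°, groundspeed=146.7 kt
Leg 3: track=188.9°, groundspeed=195.4 kt
Leg 4: track=139.6°, groundspeed=171.1 kt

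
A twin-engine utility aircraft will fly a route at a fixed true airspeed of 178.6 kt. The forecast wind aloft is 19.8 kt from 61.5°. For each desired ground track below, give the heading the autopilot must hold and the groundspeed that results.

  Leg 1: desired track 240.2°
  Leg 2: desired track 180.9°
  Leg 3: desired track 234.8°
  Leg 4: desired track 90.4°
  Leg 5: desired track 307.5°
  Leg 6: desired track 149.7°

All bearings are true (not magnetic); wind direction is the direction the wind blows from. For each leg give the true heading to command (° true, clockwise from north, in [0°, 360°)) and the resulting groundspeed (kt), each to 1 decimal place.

Leg 1: desired track 240.2°; wind correction -0.1° → command heading 240.1°, groundspeed 198.4 kt
Leg 2: desired track 180.9°; wind correction -5.5° → command heading 175.4°, groundspeed 187.5 kt
Leg 3: desired track 234.8°; wind correction -0.7° → command heading 234.1°, groundspeed 198.2 kt
Leg 4: desired track 90.4°; wind correction -3.1° → command heading 87.3°, groundspeed 161.0 kt
Leg 5: desired track 307.5°; wind correction +5.8° → command heading 313.3°, groundspeed 185.7 kt
Leg 6: desired track 149.7°; wind correction -6.4° → command heading 143.3°, groundspeed 176.9 kt

Leg 1: heading=240.1°, groundspeed=198.4 kt
Leg 2: heading=175.4°, groundspeed=187.5 kt
Leg 3: heading=234.1°, groundspeed=198.2 kt
Leg 4: heading=87.3°, groundspeed=161.0 kt
Leg 5: heading=313.3°, groundspeed=185.7 kt
Leg 6: heading=143.3°, groundspeed=176.9 kt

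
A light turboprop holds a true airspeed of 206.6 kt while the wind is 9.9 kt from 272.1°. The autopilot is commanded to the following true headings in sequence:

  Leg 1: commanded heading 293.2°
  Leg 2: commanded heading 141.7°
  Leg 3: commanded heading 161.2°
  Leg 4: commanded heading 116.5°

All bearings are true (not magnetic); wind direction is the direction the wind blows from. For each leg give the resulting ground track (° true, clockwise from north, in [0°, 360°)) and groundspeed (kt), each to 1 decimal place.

Leg 1: track=294.2°, groundspeed=197.4 kt
Leg 2: track=139.7°, groundspeed=213.1 kt
Leg 3: track=158.7°, groundspeed=210.3 kt
Leg 4: track=115.4°, groundspeed=215.7 kt

Leg 1: heading 293.2°; drift +1.0° → track 294.2°, groundspeed 197.4 kt
Leg 2: heading 141.7°; drift -2.0° → track 139.7°, groundspeed 213.1 kt
Leg 3: heading 161.2°; drift -2.5° → track 158.7°, groundspeed 210.3 kt
Leg 4: heading 116.5°; drift -1.1° → track 115.4°, groundspeed 215.7 kt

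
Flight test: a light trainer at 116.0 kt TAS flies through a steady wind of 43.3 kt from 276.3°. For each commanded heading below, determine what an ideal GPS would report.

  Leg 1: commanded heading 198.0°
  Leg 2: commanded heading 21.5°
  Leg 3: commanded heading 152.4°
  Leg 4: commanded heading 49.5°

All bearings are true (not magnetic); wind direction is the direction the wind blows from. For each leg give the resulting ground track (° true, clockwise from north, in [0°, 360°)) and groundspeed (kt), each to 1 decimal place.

Leg 1: heading 198.0°; drift -21.6° → track 176.4°, groundspeed 115.3 kt
Leg 2: heading 21.5°; drift +18.2° → track 39.7°, groundspeed 134.0 kt
Leg 3: heading 152.4°; drift -14.4° → track 138.0°, groundspeed 144.7 kt
Leg 4: heading 49.5°; drift +12.2° → track 61.7°, groundspeed 149.0 kt

Leg 1: track=176.4°, groundspeed=115.3 kt
Leg 2: track=39.7°, groundspeed=134.0 kt
Leg 3: track=138.0°, groundspeed=144.7 kt
Leg 4: track=61.7°, groundspeed=149.0 kt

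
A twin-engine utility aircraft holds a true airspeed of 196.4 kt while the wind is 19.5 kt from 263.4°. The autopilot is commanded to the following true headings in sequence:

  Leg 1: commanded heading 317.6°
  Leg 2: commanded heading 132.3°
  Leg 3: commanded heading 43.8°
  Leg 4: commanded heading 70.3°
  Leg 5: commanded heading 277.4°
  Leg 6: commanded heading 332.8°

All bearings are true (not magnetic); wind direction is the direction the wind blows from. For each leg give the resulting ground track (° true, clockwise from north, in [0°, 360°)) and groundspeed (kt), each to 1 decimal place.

Leg 1: heading 317.6°; drift +4.9° → track 322.5°, groundspeed 185.7 kt
Leg 2: heading 132.3°; drift -4.0° → track 128.3°, groundspeed 209.7 kt
Leg 3: heading 43.8°; drift +3.4° → track 47.2°, groundspeed 211.8 kt
Leg 4: heading 70.3°; drift +1.2° → track 71.5°, groundspeed 215.4 kt
Leg 5: heading 277.4°; drift +1.5° → track 278.9°, groundspeed 177.5 kt
Leg 6: heading 332.8°; drift +5.5° → track 338.3°, groundspeed 190.4 kt

Leg 1: track=322.5°, groundspeed=185.7 kt
Leg 2: track=128.3°, groundspeed=209.7 kt
Leg 3: track=47.2°, groundspeed=211.8 kt
Leg 4: track=71.5°, groundspeed=215.4 kt
Leg 5: track=278.9°, groundspeed=177.5 kt
Leg 6: track=338.3°, groundspeed=190.4 kt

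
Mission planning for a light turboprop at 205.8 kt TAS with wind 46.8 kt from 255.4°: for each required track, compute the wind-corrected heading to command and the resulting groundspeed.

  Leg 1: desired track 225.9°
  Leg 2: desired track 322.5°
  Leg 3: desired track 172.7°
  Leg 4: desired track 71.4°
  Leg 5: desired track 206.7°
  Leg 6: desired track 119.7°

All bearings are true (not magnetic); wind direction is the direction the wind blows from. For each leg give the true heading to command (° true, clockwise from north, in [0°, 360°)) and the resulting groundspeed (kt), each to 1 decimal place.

Leg 1: heading=232.3°, groundspeed=163.8 kt
Leg 2: heading=310.4°, groundspeed=183.0 kt
Leg 3: heading=185.7°, groundspeed=194.5 kt
Leg 4: heading=70.5°, groundspeed=252.5 kt
Leg 5: heading=216.5°, groundspeed=171.9 kt
Leg 6: heading=128.8°, groundspeed=236.7 kt

Leg 1: desired track 225.9°; wind correction +6.4° → command heading 232.3°, groundspeed 163.8 kt
Leg 2: desired track 322.5°; wind correction -12.1° → command heading 310.4°, groundspeed 183.0 kt
Leg 3: desired track 172.7°; wind correction +13.0° → command heading 185.7°, groundspeed 194.5 kt
Leg 4: desired track 71.4°; wind correction -0.9° → command heading 70.5°, groundspeed 252.5 kt
Leg 5: desired track 206.7°; wind correction +9.8° → command heading 216.5°, groundspeed 171.9 kt
Leg 6: desired track 119.7°; wind correction +9.1° → command heading 128.8°, groundspeed 236.7 kt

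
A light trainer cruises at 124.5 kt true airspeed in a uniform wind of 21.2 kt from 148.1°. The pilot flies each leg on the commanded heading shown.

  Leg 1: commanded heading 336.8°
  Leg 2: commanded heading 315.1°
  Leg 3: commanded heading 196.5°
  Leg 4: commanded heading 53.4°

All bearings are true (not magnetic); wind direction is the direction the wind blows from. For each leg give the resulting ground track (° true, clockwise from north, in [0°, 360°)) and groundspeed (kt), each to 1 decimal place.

Leg 1: track=335.5°, groundspeed=145.5 kt
Leg 2: track=317.0°, groundspeed=145.2 kt
Leg 3: track=204.7°, groundspeed=111.6 kt
Leg 4: track=43.9°, groundspeed=128.0 kt

Leg 1: heading 336.8°; drift -1.3° → track 335.5°, groundspeed 145.5 kt
Leg 2: heading 315.1°; drift +1.9° → track 317.0°, groundspeed 145.2 kt
Leg 3: heading 196.5°; drift +8.2° → track 204.7°, groundspeed 111.6 kt
Leg 4: heading 53.4°; drift -9.5° → track 43.9°, groundspeed 128.0 kt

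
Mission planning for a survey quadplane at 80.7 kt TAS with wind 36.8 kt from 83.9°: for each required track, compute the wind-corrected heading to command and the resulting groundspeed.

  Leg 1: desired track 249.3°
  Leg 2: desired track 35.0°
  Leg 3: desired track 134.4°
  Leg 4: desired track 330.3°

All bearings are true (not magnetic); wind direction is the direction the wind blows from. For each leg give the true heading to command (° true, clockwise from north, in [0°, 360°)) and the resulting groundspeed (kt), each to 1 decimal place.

Leg 1: desired track 249.3°; wind correction -6.6° → command heading 242.7°, groundspeed 115.8 kt
Leg 2: desired track 35.0°; wind correction +20.1° → command heading 55.1°, groundspeed 51.6 kt
Leg 3: desired track 134.4°; wind correction -20.6° → command heading 113.8°, groundspeed 52.1 kt
Leg 4: desired track 330.3°; wind correction +24.7° → command heading 355.0°, groundspeed 88.0 kt

Leg 1: heading=242.7°, groundspeed=115.8 kt
Leg 2: heading=55.1°, groundspeed=51.6 kt
Leg 3: heading=113.8°, groundspeed=52.1 kt
Leg 4: heading=355.0°, groundspeed=88.0 kt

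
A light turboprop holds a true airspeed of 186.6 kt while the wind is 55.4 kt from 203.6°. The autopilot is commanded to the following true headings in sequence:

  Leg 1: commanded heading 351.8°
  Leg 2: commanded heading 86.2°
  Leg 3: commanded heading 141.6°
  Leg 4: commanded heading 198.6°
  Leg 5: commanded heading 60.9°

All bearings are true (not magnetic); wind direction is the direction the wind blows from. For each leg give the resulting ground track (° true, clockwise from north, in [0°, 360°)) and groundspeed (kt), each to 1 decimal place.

Leg 1: track=358.9°, groundspeed=235.5 kt
Leg 2: track=73.1°, groundspeed=217.7 kt
Leg 3: track=124.7°, groundspeed=167.9 kt
Leg 4: track=196.5°, groundspeed=131.5 kt
Leg 5: track=52.6°, groundspeed=233.1 kt

Leg 1: heading 351.8°; drift +7.1° → track 358.9°, groundspeed 235.5 kt
Leg 2: heading 86.2°; drift -13.1° → track 73.1°, groundspeed 217.7 kt
Leg 3: heading 141.6°; drift -16.9° → track 124.7°, groundspeed 167.9 kt
Leg 4: heading 198.6°; drift -2.1° → track 196.5°, groundspeed 131.5 kt
Leg 5: heading 60.9°; drift -8.3° → track 52.6°, groundspeed 233.1 kt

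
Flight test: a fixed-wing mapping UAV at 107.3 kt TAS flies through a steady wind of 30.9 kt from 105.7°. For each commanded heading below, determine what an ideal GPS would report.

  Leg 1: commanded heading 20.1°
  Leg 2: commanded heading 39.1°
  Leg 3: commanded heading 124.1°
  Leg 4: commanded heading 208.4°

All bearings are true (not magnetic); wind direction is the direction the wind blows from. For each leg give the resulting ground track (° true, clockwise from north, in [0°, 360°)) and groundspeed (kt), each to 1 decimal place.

Leg 1: track=3.7°, groundspeed=109.4 kt
Leg 2: track=22.5°, groundspeed=99.2 kt
Leg 3: track=131.2°, groundspeed=78.6 kt
Leg 4: track=223.2°, groundspeed=118.0 kt

Leg 1: heading 20.1°; drift -16.4° → track 3.7°, groundspeed 109.4 kt
Leg 2: heading 39.1°; drift -16.6° → track 22.5°, groundspeed 99.2 kt
Leg 3: heading 124.1°; drift +7.1° → track 131.2°, groundspeed 78.6 kt
Leg 4: heading 208.4°; drift +14.8° → track 223.2°, groundspeed 118.0 kt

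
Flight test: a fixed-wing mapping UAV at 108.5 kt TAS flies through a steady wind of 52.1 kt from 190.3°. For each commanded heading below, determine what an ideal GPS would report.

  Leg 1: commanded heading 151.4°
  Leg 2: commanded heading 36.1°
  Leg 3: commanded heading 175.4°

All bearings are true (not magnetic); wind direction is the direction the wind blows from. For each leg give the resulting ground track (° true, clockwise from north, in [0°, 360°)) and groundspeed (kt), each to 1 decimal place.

Leg 1: track=125.7°, groundspeed=75.4 kt
Leg 2: track=27.8°, groundspeed=157.1 kt
Leg 3: track=162.4°, groundspeed=59.7 kt

Leg 1: heading 151.4°; drift -25.7° → track 125.7°, groundspeed 75.4 kt
Leg 2: heading 36.1°; drift -8.3° → track 27.8°, groundspeed 157.1 kt
Leg 3: heading 175.4°; drift -13.0° → track 162.4°, groundspeed 59.7 kt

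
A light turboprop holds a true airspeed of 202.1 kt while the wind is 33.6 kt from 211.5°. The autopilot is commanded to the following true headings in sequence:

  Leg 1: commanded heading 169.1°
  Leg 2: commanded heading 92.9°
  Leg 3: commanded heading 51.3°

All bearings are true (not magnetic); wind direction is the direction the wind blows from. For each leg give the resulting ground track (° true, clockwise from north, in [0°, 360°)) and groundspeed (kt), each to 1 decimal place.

Leg 1: heading 169.1°; drift -7.3° → track 161.8°, groundspeed 178.7 kt
Leg 2: heading 92.9°; drift -7.7° → track 85.2°, groundspeed 220.2 kt
Leg 3: heading 51.3°; drift -2.8° → track 48.5°, groundspeed 234.0 kt

Leg 1: track=161.8°, groundspeed=178.7 kt
Leg 2: track=85.2°, groundspeed=220.2 kt
Leg 3: track=48.5°, groundspeed=234.0 kt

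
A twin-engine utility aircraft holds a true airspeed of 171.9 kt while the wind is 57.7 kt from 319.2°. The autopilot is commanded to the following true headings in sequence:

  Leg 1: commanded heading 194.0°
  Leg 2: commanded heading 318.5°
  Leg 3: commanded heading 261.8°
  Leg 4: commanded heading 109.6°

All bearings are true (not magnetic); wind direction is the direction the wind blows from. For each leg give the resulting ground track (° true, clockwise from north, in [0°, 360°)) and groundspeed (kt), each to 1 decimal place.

Leg 1: heading 194.0°; drift -12.9° → track 181.1°, groundspeed 210.5 kt
Leg 2: heading 318.5°; drift -0.4° → track 318.1°, groundspeed 114.2 kt
Leg 3: heading 261.8°; drift -19.0° → track 242.8°, groundspeed 149.0 kt
Leg 4: heading 109.6°; drift +7.3° → track 116.9°, groundspeed 223.9 kt

Leg 1: track=181.1°, groundspeed=210.5 kt
Leg 2: track=318.1°, groundspeed=114.2 kt
Leg 3: track=242.8°, groundspeed=149.0 kt
Leg 4: track=116.9°, groundspeed=223.9 kt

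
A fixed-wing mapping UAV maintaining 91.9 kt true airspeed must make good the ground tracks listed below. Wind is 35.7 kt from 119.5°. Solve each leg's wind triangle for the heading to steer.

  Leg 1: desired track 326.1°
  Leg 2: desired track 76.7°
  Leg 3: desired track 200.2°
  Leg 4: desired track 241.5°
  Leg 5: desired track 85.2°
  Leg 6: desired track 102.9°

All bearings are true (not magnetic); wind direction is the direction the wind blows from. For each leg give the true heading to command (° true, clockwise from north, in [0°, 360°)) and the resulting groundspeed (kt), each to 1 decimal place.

Leg 1: desired track 326.1°; wind correction +10.0° → command heading 336.1°, groundspeed 122.4 kt
Leg 2: desired track 76.7°; wind correction +15.3° → command heading 92.0°, groundspeed 62.4 kt
Leg 3: desired track 200.2°; wind correction -22.5° → command heading 177.7°, groundspeed 79.1 kt
Leg 4: desired track 241.5°; wind correction -19.2° → command heading 222.3°, groundspeed 105.7 kt
Leg 5: desired track 85.2°; wind correction +12.6° → command heading 97.8°, groundspeed 60.2 kt
Leg 6: desired track 102.9°; wind correction +6.4° → command heading 109.3°, groundspeed 57.1 kt

Leg 1: heading=336.1°, groundspeed=122.4 kt
Leg 2: heading=92.0°, groundspeed=62.4 kt
Leg 3: heading=177.7°, groundspeed=79.1 kt
Leg 4: heading=222.3°, groundspeed=105.7 kt
Leg 5: heading=97.8°, groundspeed=60.2 kt
Leg 6: heading=109.3°, groundspeed=57.1 kt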